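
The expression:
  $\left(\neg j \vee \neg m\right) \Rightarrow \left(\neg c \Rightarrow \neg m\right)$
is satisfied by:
  {c: True, j: True, m: False}
  {c: True, j: False, m: False}
  {j: True, c: False, m: False}
  {c: False, j: False, m: False}
  {c: True, m: True, j: True}
  {c: True, m: True, j: False}
  {m: True, j: True, c: False}


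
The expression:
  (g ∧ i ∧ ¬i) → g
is always true.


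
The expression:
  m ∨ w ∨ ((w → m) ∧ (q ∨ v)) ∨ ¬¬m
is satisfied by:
  {m: True, q: True, v: True, w: True}
  {m: True, q: True, v: True, w: False}
  {m: True, q: True, w: True, v: False}
  {m: True, q: True, w: False, v: False}
  {m: True, v: True, w: True, q: False}
  {m: True, v: True, w: False, q: False}
  {m: True, v: False, w: True, q: False}
  {m: True, v: False, w: False, q: False}
  {q: True, v: True, w: True, m: False}
  {q: True, v: True, w: False, m: False}
  {q: True, w: True, v: False, m: False}
  {q: True, w: False, v: False, m: False}
  {v: True, w: True, q: False, m: False}
  {v: True, q: False, w: False, m: False}
  {w: True, q: False, v: False, m: False}


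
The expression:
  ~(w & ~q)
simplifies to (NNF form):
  q | ~w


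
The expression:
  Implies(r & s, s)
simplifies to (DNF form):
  True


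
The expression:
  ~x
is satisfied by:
  {x: False}


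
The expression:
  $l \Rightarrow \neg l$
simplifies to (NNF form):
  $\neg l$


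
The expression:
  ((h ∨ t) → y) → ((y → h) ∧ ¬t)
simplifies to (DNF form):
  (h ∧ ¬t) ∨ ¬y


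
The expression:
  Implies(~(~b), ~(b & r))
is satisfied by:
  {b: False, r: False}
  {r: True, b: False}
  {b: True, r: False}


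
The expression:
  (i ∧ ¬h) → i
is always true.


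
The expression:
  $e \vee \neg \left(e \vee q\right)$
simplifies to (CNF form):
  $e \vee \neg q$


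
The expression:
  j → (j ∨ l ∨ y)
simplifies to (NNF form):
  True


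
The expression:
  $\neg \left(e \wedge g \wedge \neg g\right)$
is always true.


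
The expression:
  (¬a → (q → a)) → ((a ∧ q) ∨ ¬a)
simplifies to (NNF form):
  q ∨ ¬a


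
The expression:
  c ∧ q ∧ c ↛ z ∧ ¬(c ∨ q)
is never true.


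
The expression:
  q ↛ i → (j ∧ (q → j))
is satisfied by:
  {i: True, j: True, q: False}
  {i: True, j: False, q: False}
  {j: True, i: False, q: False}
  {i: False, j: False, q: False}
  {i: True, q: True, j: True}
  {i: True, q: True, j: False}
  {q: True, j: True, i: False}


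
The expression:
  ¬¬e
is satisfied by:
  {e: True}


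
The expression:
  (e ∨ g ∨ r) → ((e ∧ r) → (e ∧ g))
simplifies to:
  g ∨ ¬e ∨ ¬r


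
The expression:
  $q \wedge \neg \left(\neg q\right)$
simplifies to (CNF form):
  $q$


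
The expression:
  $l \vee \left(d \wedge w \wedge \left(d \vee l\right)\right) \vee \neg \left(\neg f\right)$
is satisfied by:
  {l: True, w: True, f: True, d: True}
  {l: True, w: True, f: True, d: False}
  {l: True, f: True, d: True, w: False}
  {l: True, f: True, d: False, w: False}
  {l: True, w: True, d: True, f: False}
  {l: True, w: True, d: False, f: False}
  {l: True, d: True, f: False, w: False}
  {l: True, d: False, f: False, w: False}
  {w: True, f: True, d: True, l: False}
  {w: True, f: True, d: False, l: False}
  {f: True, d: True, l: False, w: False}
  {f: True, l: False, d: False, w: False}
  {w: True, d: True, l: False, f: False}


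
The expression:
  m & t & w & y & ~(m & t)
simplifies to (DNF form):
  False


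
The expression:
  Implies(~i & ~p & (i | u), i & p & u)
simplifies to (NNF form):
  i | p | ~u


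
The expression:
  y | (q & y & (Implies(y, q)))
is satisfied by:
  {y: True}


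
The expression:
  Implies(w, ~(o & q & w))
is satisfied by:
  {w: False, q: False, o: False}
  {o: True, w: False, q: False}
  {q: True, w: False, o: False}
  {o: True, q: True, w: False}
  {w: True, o: False, q: False}
  {o: True, w: True, q: False}
  {q: True, w: True, o: False}


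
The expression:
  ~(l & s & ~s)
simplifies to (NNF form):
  True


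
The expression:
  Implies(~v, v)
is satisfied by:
  {v: True}


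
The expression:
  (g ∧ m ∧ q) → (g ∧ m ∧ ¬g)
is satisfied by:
  {g: False, m: False, q: False}
  {q: True, g: False, m: False}
  {m: True, g: False, q: False}
  {q: True, m: True, g: False}
  {g: True, q: False, m: False}
  {q: True, g: True, m: False}
  {m: True, g: True, q: False}


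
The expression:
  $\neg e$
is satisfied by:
  {e: False}


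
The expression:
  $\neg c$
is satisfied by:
  {c: False}


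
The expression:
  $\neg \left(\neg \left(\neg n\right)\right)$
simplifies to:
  $\neg n$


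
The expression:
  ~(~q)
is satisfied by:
  {q: True}


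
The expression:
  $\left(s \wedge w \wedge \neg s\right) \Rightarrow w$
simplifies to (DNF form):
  $\text{True}$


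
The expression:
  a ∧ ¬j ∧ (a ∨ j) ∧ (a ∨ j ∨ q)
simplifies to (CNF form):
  a ∧ ¬j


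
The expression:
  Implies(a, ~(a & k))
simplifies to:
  ~a | ~k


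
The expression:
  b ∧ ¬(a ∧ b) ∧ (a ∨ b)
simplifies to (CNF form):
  b ∧ ¬a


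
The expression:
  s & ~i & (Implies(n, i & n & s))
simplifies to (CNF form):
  s & ~i & ~n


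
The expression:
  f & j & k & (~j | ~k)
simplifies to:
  False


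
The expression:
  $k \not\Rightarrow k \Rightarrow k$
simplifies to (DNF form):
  $\text{True}$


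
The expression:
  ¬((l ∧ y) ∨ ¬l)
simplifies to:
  l ∧ ¬y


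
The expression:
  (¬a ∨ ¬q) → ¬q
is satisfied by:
  {a: True, q: False}
  {q: False, a: False}
  {q: True, a: True}


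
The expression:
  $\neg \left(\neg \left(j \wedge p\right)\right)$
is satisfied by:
  {p: True, j: True}


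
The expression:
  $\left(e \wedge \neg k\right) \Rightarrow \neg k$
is always true.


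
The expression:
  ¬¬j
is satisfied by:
  {j: True}


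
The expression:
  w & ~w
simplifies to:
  False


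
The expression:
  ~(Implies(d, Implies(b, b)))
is never true.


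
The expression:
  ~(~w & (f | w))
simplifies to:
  w | ~f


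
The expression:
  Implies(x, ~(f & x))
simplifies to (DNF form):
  ~f | ~x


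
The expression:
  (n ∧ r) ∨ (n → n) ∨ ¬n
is always true.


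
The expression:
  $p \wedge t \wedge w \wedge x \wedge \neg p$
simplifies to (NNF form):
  $\text{False}$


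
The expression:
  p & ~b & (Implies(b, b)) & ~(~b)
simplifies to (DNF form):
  False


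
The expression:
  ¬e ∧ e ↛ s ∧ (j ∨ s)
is never true.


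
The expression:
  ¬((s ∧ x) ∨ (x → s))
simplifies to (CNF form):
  x ∧ ¬s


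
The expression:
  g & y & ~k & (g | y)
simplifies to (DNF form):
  g & y & ~k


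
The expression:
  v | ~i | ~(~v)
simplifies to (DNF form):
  v | ~i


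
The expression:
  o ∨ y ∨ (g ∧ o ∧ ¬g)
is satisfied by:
  {y: True, o: True}
  {y: True, o: False}
  {o: True, y: False}


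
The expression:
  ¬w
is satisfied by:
  {w: False}


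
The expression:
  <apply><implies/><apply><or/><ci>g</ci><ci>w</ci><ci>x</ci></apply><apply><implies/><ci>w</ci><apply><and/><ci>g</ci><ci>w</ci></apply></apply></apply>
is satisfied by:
  {g: True, w: False}
  {w: False, g: False}
  {w: True, g: True}


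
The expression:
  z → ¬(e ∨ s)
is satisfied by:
  {e: False, z: False, s: False}
  {s: True, e: False, z: False}
  {e: True, s: False, z: False}
  {s: True, e: True, z: False}
  {z: True, s: False, e: False}


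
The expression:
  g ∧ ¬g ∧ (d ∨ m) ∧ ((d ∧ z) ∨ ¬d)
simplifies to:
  False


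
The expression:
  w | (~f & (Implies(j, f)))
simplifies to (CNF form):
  (w | ~f) & (w | ~j)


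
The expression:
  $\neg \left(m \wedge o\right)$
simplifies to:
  $\neg m \vee \neg o$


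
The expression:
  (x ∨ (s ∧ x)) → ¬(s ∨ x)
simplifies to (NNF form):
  ¬x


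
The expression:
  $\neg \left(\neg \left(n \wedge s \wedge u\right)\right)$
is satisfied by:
  {u: True, s: True, n: True}


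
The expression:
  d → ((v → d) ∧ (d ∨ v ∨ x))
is always true.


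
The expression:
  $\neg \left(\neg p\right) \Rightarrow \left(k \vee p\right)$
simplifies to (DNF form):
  $\text{True}$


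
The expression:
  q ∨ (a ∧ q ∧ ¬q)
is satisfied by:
  {q: True}


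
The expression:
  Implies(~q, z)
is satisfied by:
  {q: True, z: True}
  {q: True, z: False}
  {z: True, q: False}


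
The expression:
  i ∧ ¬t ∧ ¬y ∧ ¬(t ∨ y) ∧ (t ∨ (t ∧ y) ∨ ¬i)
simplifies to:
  False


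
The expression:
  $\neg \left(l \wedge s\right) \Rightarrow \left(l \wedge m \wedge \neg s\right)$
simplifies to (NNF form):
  $l \wedge \left(m \vee s\right)$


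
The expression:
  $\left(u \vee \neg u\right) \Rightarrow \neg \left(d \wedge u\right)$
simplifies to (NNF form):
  $\neg d \vee \neg u$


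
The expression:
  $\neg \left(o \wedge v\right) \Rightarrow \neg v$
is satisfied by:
  {o: True, v: False}
  {v: False, o: False}
  {v: True, o: True}


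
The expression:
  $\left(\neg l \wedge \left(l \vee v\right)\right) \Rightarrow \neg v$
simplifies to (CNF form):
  $l \vee \neg v$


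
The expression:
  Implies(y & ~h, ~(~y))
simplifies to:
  True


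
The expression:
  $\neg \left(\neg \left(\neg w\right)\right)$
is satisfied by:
  {w: False}


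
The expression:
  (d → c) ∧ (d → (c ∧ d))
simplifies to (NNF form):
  c ∨ ¬d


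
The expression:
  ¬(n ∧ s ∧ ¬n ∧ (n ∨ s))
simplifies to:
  True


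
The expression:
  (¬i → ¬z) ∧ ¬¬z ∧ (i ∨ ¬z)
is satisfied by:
  {z: True, i: True}


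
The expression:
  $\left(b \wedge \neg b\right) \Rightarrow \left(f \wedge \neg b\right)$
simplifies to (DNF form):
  $\text{True}$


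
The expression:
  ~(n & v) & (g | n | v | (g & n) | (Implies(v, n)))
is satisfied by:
  {v: False, n: False}
  {n: True, v: False}
  {v: True, n: False}


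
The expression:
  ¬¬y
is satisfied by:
  {y: True}


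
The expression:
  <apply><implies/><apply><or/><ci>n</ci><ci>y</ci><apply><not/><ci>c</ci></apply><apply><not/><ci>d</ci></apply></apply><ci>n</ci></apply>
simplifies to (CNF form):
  <apply><and/><apply><or/><ci>c</ci><ci>n</ci></apply><apply><or/><ci>d</ci><ci>n</ci></apply><apply><or/><ci>n</ci><apply><not/><ci>y</ci></apply></apply></apply>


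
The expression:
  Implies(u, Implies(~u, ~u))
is always true.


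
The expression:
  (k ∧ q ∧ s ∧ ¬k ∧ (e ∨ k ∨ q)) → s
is always true.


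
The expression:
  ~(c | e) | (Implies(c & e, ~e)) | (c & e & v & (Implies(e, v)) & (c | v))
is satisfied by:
  {v: True, c: False, e: False}
  {c: False, e: False, v: False}
  {e: True, v: True, c: False}
  {e: True, c: False, v: False}
  {v: True, c: True, e: False}
  {c: True, v: False, e: False}
  {e: True, c: True, v: True}


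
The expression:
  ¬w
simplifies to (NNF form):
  ¬w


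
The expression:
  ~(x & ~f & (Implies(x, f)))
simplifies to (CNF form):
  True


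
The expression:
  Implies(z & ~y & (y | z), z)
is always true.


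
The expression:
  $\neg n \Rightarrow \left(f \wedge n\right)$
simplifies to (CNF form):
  $n$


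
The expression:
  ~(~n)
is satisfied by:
  {n: True}


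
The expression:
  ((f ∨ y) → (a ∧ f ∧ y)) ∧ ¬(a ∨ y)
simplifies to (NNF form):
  ¬a ∧ ¬f ∧ ¬y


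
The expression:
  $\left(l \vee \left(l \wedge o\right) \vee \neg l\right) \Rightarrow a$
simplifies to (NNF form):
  $a$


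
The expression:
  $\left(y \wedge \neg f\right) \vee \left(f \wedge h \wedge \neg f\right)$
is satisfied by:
  {y: True, f: False}


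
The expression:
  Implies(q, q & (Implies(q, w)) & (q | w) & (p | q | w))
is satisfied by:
  {w: True, q: False}
  {q: False, w: False}
  {q: True, w: True}


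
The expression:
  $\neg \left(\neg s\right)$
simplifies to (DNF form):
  $s$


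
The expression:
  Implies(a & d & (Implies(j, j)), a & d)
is always true.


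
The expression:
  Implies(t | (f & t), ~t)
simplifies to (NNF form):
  ~t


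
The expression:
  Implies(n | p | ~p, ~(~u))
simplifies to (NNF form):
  u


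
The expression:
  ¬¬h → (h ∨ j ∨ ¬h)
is always true.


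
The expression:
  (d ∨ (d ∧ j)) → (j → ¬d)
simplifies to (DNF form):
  ¬d ∨ ¬j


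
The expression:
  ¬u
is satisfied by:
  {u: False}


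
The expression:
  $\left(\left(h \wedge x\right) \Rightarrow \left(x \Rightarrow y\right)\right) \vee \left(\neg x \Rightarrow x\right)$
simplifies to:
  $\text{True}$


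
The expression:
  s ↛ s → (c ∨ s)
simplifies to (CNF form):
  True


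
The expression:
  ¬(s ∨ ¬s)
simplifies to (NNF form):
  False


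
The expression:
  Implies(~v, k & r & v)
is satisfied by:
  {v: True}


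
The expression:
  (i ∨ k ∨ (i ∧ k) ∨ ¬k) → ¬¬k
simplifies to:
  k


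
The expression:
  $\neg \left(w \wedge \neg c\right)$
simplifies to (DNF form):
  $c \vee \neg w$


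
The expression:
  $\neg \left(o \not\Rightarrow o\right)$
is always true.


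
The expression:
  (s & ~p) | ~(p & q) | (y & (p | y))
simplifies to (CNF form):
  y | ~p | ~q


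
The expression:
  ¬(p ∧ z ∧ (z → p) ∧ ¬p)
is always true.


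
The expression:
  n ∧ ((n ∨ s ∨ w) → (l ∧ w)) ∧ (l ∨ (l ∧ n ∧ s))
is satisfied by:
  {w: True, n: True, l: True}


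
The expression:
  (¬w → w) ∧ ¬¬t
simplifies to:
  t ∧ w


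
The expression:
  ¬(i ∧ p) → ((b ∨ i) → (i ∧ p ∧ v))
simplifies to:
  (i ∧ p) ∨ (¬b ∧ ¬i)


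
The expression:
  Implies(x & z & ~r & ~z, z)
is always true.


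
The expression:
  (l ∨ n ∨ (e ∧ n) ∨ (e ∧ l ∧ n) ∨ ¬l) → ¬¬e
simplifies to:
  e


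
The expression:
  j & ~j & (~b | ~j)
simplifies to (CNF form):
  False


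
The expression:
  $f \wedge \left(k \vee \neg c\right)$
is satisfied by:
  {f: True, k: True, c: False}
  {f: True, c: False, k: False}
  {f: True, k: True, c: True}


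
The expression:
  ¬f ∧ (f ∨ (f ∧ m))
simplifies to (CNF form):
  False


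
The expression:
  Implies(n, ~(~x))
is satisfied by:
  {x: True, n: False}
  {n: False, x: False}
  {n: True, x: True}


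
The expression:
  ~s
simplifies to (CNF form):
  ~s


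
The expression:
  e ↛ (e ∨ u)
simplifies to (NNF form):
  False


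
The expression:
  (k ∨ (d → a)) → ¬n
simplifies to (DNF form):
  (d ∧ ¬a ∧ ¬k) ∨ ¬n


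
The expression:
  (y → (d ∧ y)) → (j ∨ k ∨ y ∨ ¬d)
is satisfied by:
  {y: True, k: True, j: True, d: False}
  {y: True, k: True, j: False, d: False}
  {y: True, j: True, k: False, d: False}
  {y: True, j: False, k: False, d: False}
  {k: True, j: True, y: False, d: False}
  {k: True, y: False, j: False, d: False}
  {k: False, j: True, y: False, d: False}
  {k: False, y: False, j: False, d: False}
  {y: True, d: True, k: True, j: True}
  {y: True, d: True, k: True, j: False}
  {y: True, d: True, j: True, k: False}
  {y: True, d: True, j: False, k: False}
  {d: True, k: True, j: True, y: False}
  {d: True, k: True, j: False, y: False}
  {d: True, j: True, k: False, y: False}


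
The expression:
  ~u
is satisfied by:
  {u: False}


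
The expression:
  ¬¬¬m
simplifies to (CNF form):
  ¬m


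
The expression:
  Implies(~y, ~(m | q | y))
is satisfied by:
  {y: True, m: False, q: False}
  {y: True, q: True, m: False}
  {y: True, m: True, q: False}
  {y: True, q: True, m: True}
  {q: False, m: False, y: False}


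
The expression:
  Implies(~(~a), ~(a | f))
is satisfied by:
  {a: False}


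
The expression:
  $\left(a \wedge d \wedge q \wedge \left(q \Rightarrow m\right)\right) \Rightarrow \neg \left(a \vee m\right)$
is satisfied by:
  {m: False, q: False, d: False, a: False}
  {a: True, m: False, q: False, d: False}
  {d: True, m: False, q: False, a: False}
  {a: True, d: True, m: False, q: False}
  {q: True, a: False, m: False, d: False}
  {a: True, q: True, m: False, d: False}
  {d: True, q: True, a: False, m: False}
  {a: True, d: True, q: True, m: False}
  {m: True, d: False, q: False, a: False}
  {a: True, m: True, d: False, q: False}
  {d: True, m: True, a: False, q: False}
  {a: True, d: True, m: True, q: False}
  {q: True, m: True, d: False, a: False}
  {a: True, q: True, m: True, d: False}
  {d: True, q: True, m: True, a: False}


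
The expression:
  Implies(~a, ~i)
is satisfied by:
  {a: True, i: False}
  {i: False, a: False}
  {i: True, a: True}


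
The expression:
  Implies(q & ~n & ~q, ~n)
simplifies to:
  True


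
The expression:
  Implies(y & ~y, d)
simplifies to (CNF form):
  True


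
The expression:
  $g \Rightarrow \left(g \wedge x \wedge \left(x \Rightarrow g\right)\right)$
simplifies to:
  $x \vee \neg g$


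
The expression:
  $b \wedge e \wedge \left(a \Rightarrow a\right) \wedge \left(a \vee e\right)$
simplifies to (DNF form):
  $b \wedge e$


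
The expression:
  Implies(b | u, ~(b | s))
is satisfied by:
  {s: False, b: False, u: False}
  {u: True, s: False, b: False}
  {s: True, u: False, b: False}


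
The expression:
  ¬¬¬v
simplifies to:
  ¬v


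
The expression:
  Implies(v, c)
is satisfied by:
  {c: True, v: False}
  {v: False, c: False}
  {v: True, c: True}


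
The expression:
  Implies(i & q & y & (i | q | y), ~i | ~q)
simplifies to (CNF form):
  ~i | ~q | ~y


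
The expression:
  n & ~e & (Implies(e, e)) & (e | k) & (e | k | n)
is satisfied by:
  {n: True, k: True, e: False}


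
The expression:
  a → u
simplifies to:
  u ∨ ¬a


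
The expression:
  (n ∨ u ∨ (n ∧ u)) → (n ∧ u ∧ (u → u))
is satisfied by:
  {u: False, n: False}
  {n: True, u: True}


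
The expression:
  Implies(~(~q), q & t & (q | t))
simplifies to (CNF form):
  t | ~q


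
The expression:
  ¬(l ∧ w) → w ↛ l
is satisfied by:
  {w: True}


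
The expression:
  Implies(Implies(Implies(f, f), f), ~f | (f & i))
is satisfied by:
  {i: True, f: False}
  {f: False, i: False}
  {f: True, i: True}


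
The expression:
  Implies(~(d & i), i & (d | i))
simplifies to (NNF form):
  i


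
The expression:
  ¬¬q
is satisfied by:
  {q: True}


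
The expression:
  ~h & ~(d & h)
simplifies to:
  ~h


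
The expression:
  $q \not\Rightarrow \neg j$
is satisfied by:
  {j: True, q: True}


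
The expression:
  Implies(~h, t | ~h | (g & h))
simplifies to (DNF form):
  True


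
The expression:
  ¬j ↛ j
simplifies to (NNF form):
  ¬j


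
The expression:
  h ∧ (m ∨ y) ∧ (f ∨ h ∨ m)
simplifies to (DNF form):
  (h ∧ m) ∨ (h ∧ y)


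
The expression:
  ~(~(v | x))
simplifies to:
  v | x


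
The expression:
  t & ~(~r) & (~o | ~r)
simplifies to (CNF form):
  r & t & ~o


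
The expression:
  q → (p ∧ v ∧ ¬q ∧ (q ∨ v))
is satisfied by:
  {q: False}


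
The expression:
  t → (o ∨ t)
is always true.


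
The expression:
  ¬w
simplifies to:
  ¬w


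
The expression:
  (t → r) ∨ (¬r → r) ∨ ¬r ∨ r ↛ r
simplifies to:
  True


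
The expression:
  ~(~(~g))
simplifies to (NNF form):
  ~g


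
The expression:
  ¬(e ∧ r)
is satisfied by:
  {e: False, r: False}
  {r: True, e: False}
  {e: True, r: False}


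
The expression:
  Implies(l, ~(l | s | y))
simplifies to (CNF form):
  ~l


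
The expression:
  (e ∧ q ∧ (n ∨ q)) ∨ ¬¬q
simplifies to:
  q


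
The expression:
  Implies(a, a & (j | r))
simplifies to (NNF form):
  j | r | ~a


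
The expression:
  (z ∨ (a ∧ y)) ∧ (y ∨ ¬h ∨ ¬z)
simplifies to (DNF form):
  (a ∧ y) ∨ (y ∧ z) ∨ (z ∧ ¬h)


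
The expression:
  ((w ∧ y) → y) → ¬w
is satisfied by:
  {w: False}


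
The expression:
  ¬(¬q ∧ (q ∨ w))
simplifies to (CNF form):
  q ∨ ¬w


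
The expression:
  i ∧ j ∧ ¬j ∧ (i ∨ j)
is never true.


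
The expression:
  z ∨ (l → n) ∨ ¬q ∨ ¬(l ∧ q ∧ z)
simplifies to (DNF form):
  True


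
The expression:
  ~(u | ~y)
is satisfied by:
  {y: True, u: False}


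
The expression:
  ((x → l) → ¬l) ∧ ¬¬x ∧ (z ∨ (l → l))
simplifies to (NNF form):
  x ∧ ¬l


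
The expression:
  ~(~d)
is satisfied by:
  {d: True}


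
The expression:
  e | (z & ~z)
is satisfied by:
  {e: True}


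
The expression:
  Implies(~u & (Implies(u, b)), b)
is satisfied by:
  {b: True, u: True}
  {b: True, u: False}
  {u: True, b: False}


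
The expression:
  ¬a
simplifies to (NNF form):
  ¬a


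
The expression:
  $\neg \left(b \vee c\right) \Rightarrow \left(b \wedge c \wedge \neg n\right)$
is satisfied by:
  {b: True, c: True}
  {b: True, c: False}
  {c: True, b: False}


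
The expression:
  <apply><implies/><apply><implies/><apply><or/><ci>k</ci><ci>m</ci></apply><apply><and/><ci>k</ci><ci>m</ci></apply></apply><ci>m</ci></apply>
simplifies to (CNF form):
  <apply><or/><ci>k</ci><ci>m</ci></apply>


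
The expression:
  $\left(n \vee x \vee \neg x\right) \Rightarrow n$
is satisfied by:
  {n: True}


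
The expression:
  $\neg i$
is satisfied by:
  {i: False}


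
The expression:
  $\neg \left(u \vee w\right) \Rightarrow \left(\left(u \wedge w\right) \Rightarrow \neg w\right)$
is always true.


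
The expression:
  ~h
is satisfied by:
  {h: False}


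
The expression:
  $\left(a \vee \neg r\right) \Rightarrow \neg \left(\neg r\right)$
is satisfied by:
  {r: True}


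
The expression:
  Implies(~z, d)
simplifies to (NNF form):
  d | z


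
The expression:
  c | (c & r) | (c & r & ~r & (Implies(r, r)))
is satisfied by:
  {c: True}


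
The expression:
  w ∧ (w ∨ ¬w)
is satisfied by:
  {w: True}


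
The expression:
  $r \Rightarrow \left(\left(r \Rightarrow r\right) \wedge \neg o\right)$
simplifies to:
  $\neg o \vee \neg r$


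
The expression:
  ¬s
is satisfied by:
  {s: False}


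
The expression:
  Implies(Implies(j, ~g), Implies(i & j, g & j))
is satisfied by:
  {g: True, i: False, j: False}
  {g: False, i: False, j: False}
  {j: True, g: True, i: False}
  {j: True, g: False, i: False}
  {i: True, g: True, j: False}
  {i: True, g: False, j: False}
  {i: True, j: True, g: True}


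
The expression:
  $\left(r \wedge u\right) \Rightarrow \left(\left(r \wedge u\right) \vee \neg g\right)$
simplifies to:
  $\text{True}$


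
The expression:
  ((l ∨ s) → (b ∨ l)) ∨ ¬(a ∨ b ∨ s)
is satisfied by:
  {b: True, l: True, s: False}
  {b: True, s: False, l: False}
  {l: True, s: False, b: False}
  {l: False, s: False, b: False}
  {b: True, l: True, s: True}
  {b: True, s: True, l: False}
  {l: True, s: True, b: False}


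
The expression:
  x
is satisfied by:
  {x: True}


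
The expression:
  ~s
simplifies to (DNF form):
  ~s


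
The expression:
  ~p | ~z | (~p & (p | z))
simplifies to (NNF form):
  ~p | ~z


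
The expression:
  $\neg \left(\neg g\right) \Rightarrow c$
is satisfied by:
  {c: True, g: False}
  {g: False, c: False}
  {g: True, c: True}


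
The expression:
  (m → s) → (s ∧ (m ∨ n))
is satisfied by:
  {m: True, s: True, n: True}
  {m: True, s: True, n: False}
  {m: True, n: True, s: False}
  {m: True, n: False, s: False}
  {s: True, n: True, m: False}


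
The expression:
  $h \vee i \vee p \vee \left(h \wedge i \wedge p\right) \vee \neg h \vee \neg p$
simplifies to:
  $\text{True}$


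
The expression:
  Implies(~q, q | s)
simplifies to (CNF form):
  q | s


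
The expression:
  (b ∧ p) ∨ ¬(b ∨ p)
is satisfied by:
  {p: False, b: False}
  {b: True, p: True}


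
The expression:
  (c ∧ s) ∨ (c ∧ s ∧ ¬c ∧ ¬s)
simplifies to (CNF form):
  c ∧ s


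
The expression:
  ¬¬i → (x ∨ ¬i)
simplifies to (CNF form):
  x ∨ ¬i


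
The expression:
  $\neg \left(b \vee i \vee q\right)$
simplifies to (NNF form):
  $\neg b \wedge \neg i \wedge \neg q$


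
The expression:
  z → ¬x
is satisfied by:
  {z: False, x: False}
  {x: True, z: False}
  {z: True, x: False}


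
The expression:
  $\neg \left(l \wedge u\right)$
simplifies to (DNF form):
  $\neg l \vee \neg u$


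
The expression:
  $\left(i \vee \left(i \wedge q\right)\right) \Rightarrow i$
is always true.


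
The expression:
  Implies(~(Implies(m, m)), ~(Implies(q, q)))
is always true.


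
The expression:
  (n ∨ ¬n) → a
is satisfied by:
  {a: True}


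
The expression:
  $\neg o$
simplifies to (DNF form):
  $\neg o$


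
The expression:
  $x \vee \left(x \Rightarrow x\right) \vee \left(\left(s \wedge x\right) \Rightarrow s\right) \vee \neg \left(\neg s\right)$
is always true.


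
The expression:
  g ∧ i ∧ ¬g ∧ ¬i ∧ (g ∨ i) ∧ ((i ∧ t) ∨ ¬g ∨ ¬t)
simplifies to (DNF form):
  False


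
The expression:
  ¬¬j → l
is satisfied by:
  {l: True, j: False}
  {j: False, l: False}
  {j: True, l: True}


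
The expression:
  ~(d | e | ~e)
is never true.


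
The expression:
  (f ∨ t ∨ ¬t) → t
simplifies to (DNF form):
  t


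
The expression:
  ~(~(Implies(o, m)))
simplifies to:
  m | ~o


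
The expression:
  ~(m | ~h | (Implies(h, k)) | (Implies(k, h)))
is never true.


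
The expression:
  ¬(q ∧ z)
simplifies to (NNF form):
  ¬q ∨ ¬z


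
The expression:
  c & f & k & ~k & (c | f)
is never true.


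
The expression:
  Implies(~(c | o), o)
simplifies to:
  c | o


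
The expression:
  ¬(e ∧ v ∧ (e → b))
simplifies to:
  ¬b ∨ ¬e ∨ ¬v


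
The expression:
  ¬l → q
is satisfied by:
  {q: True, l: True}
  {q: True, l: False}
  {l: True, q: False}


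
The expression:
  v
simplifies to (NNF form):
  v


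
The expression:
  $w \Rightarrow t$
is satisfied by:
  {t: True, w: False}
  {w: False, t: False}
  {w: True, t: True}


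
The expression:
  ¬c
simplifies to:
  ¬c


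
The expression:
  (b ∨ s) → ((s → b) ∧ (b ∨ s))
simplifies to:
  b ∨ ¬s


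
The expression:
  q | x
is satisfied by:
  {x: True, q: True}
  {x: True, q: False}
  {q: True, x: False}


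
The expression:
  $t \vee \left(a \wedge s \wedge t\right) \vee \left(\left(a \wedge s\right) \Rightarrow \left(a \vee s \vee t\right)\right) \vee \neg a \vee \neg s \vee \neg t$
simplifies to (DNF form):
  $\text{True}$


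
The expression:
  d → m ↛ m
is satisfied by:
  {d: False}


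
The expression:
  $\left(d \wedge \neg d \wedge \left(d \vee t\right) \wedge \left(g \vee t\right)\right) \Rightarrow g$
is always true.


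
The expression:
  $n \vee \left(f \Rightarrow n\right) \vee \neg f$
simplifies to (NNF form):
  $n \vee \neg f$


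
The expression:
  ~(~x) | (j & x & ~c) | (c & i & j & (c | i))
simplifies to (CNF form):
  (c | x) & (i | x) & (j | x)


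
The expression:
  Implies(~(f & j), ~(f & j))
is always true.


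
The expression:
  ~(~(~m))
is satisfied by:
  {m: False}


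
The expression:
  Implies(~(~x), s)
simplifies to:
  s | ~x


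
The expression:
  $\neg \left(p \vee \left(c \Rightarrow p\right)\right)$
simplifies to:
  $c \wedge \neg p$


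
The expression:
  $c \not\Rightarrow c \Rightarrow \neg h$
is always true.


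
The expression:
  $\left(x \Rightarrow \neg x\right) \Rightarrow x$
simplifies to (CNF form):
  $x$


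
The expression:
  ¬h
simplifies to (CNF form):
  ¬h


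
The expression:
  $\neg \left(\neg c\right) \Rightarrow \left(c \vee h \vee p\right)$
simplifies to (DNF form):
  $\text{True}$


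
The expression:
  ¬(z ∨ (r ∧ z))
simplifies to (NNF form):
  ¬z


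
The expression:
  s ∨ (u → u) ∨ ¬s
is always true.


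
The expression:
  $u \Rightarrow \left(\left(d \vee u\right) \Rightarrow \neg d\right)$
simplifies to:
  $\neg d \vee \neg u$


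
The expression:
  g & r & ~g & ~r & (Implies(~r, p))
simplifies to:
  False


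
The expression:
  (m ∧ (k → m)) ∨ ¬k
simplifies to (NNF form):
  m ∨ ¬k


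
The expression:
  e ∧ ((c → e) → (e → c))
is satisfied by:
  {c: True, e: True}


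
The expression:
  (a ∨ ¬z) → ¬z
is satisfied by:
  {z: False, a: False}
  {a: True, z: False}
  {z: True, a: False}


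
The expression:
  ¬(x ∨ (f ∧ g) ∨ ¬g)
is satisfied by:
  {g: True, x: False, f: False}


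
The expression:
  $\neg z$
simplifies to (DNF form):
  $\neg z$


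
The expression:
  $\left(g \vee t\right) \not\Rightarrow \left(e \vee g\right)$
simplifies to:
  $t \wedge \neg e \wedge \neg g$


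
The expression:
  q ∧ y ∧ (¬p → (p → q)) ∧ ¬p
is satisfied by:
  {y: True, q: True, p: False}


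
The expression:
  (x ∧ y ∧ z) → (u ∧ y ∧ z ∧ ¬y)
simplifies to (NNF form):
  ¬x ∨ ¬y ∨ ¬z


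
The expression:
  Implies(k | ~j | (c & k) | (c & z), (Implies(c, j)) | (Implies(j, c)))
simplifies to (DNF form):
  True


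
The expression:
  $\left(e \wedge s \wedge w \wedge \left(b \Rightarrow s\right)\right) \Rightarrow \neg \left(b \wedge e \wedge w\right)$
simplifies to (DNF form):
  $\neg b \vee \neg e \vee \neg s \vee \neg w$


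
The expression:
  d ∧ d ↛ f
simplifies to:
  d ∧ ¬f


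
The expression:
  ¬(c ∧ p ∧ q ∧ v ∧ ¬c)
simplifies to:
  True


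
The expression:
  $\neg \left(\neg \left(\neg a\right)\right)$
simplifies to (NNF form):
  $\neg a$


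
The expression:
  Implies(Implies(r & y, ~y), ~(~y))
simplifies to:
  y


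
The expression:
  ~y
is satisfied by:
  {y: False}


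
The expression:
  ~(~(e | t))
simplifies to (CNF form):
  e | t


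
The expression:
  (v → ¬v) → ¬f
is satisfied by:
  {v: True, f: False}
  {f: False, v: False}
  {f: True, v: True}


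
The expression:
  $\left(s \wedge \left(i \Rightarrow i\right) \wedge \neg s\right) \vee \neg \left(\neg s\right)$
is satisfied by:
  {s: True}


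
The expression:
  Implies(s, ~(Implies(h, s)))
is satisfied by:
  {s: False}


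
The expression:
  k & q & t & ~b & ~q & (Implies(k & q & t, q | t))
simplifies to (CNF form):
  False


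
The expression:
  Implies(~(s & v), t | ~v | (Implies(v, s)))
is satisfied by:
  {s: True, t: True, v: False}
  {s: True, v: False, t: False}
  {t: True, v: False, s: False}
  {t: False, v: False, s: False}
  {s: True, t: True, v: True}
  {s: True, v: True, t: False}
  {t: True, v: True, s: False}


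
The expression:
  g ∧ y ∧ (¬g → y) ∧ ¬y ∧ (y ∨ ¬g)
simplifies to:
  False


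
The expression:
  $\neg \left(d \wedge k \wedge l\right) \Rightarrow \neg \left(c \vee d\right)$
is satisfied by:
  {l: True, k: True, d: False, c: False}
  {l: True, k: False, d: False, c: False}
  {k: True, c: False, l: False, d: False}
  {c: False, k: False, l: False, d: False}
  {d: True, l: True, k: True, c: False}
  {d: True, c: True, l: True, k: True}


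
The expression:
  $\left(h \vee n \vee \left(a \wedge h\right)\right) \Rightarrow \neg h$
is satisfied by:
  {h: False}


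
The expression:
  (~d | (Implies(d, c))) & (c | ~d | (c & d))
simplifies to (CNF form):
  c | ~d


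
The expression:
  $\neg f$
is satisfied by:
  {f: False}


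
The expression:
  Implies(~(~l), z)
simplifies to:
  z | ~l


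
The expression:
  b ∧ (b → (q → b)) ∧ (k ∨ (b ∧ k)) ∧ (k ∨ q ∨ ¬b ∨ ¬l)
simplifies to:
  b ∧ k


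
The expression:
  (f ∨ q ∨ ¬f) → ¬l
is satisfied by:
  {l: False}


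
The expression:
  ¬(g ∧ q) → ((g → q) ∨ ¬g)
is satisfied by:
  {q: True, g: False}
  {g: False, q: False}
  {g: True, q: True}


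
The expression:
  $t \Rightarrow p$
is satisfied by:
  {p: True, t: False}
  {t: False, p: False}
  {t: True, p: True}


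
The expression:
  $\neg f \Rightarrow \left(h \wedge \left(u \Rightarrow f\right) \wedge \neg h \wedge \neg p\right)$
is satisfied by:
  {f: True}


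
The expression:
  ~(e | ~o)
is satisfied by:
  {o: True, e: False}


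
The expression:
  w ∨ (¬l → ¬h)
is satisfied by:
  {l: True, w: True, h: False}
  {l: True, h: False, w: False}
  {w: True, h: False, l: False}
  {w: False, h: False, l: False}
  {l: True, w: True, h: True}
  {l: True, h: True, w: False}
  {w: True, h: True, l: False}


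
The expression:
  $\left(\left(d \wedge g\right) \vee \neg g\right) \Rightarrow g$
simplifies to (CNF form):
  $g$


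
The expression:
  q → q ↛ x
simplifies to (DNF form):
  ¬q ∨ ¬x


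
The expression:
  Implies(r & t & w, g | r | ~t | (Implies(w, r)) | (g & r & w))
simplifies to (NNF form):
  True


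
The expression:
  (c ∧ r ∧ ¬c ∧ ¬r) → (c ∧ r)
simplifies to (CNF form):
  True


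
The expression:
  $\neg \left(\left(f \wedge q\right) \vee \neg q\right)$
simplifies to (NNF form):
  $q \wedge \neg f$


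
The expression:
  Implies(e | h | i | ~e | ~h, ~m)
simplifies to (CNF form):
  ~m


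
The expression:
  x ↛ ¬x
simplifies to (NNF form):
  x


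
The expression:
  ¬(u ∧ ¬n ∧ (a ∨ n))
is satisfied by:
  {n: True, u: False, a: False}
  {u: False, a: False, n: False}
  {n: True, a: True, u: False}
  {a: True, u: False, n: False}
  {n: True, u: True, a: False}
  {u: True, n: False, a: False}
  {n: True, a: True, u: True}


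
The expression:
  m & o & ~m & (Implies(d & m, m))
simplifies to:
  False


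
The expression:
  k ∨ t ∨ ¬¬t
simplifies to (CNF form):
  k ∨ t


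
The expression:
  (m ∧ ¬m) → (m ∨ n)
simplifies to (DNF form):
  True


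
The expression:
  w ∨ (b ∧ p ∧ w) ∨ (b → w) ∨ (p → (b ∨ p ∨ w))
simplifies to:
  True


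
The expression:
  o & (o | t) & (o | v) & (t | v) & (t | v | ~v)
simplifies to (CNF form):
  o & (t | v)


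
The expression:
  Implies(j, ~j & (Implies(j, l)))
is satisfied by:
  {j: False}


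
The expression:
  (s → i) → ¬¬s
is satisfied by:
  {s: True}


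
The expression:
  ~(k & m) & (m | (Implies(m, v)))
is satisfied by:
  {k: False, m: False}
  {m: True, k: False}
  {k: True, m: False}


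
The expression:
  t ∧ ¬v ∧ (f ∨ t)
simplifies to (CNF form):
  t ∧ ¬v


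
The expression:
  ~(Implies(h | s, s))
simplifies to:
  h & ~s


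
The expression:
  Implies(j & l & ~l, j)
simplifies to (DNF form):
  True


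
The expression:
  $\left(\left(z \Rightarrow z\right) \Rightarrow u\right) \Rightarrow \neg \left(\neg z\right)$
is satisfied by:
  {z: True, u: False}
  {u: False, z: False}
  {u: True, z: True}


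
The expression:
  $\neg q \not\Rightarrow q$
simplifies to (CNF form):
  $\neg q$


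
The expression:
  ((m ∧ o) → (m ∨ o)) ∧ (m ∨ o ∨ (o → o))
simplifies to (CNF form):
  True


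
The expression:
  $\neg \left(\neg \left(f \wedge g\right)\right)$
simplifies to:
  $f \wedge g$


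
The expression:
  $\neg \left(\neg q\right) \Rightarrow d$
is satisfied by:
  {d: True, q: False}
  {q: False, d: False}
  {q: True, d: True}


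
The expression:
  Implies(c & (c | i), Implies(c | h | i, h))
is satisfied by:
  {h: True, c: False}
  {c: False, h: False}
  {c: True, h: True}


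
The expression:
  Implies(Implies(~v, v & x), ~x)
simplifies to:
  ~v | ~x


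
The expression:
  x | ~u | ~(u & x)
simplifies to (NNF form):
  True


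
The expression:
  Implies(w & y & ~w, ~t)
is always true.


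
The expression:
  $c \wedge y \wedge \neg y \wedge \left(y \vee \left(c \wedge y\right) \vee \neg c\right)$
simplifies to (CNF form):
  $\text{False}$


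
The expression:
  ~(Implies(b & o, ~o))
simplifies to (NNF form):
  b & o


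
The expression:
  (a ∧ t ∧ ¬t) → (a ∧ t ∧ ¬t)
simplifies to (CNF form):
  True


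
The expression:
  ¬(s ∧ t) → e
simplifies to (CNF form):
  (e ∨ s) ∧ (e ∨ t)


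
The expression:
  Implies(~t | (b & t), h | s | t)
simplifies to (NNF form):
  h | s | t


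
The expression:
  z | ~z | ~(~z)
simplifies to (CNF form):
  True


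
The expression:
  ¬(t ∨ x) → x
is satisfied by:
  {x: True, t: True}
  {x: True, t: False}
  {t: True, x: False}


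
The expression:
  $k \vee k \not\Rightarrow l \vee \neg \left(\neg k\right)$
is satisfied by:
  {k: True}


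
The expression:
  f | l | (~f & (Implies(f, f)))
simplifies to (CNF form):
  True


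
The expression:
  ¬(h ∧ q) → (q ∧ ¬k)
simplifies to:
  q ∧ (h ∨ ¬k)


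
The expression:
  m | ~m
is always true.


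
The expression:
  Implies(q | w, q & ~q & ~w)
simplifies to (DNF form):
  ~q & ~w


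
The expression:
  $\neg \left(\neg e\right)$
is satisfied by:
  {e: True}


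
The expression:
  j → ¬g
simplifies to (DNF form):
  ¬g ∨ ¬j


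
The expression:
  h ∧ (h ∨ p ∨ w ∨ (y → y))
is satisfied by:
  {h: True}


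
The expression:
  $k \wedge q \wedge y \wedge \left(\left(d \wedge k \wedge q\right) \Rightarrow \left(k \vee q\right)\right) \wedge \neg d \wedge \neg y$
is never true.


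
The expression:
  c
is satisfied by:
  {c: True}


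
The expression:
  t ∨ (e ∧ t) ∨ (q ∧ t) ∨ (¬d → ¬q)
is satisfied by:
  {d: True, t: True, q: False}
  {d: True, q: False, t: False}
  {t: True, q: False, d: False}
  {t: False, q: False, d: False}
  {d: True, t: True, q: True}
  {d: True, q: True, t: False}
  {t: True, q: True, d: False}


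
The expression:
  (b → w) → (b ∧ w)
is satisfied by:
  {b: True}


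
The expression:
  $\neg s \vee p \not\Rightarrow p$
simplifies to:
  $\neg s$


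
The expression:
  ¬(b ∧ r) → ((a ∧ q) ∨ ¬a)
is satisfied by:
  {b: True, q: True, r: True, a: False}
  {b: True, q: True, r: False, a: False}
  {q: True, r: True, b: False, a: False}
  {q: True, b: False, r: False, a: False}
  {b: True, r: True, q: False, a: False}
  {b: True, r: False, q: False, a: False}
  {r: True, b: False, q: False, a: False}
  {b: False, r: False, q: False, a: False}
  {b: True, a: True, q: True, r: True}
  {b: True, a: True, q: True, r: False}
  {a: True, q: True, r: True, b: False}
  {a: True, q: True, r: False, b: False}
  {a: True, b: True, r: True, q: False}


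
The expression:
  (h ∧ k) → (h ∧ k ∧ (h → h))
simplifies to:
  True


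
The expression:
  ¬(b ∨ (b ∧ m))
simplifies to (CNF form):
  ¬b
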